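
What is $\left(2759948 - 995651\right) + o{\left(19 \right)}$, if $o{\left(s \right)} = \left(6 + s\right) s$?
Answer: $1764772$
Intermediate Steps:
$o{\left(s \right)} = s \left(6 + s\right)$
$\left(2759948 - 995651\right) + o{\left(19 \right)} = \left(2759948 - 995651\right) + 19 \left(6 + 19\right) = 1764297 + 19 \cdot 25 = 1764297 + 475 = 1764772$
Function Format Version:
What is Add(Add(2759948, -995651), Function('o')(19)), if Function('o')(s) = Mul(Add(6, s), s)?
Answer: 1764772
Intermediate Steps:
Function('o')(s) = Mul(s, Add(6, s))
Add(Add(2759948, -995651), Function('o')(19)) = Add(Add(2759948, -995651), Mul(19, Add(6, 19))) = Add(1764297, Mul(19, 25)) = Add(1764297, 475) = 1764772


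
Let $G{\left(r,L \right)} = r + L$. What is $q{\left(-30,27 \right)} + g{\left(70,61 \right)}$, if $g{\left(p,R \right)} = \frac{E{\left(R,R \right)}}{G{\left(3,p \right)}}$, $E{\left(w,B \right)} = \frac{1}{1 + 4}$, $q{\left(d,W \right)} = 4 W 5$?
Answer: $\frac{197101}{365} \approx 540.0$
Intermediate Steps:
$G{\left(r,L \right)} = L + r$
$q{\left(d,W \right)} = 20 W$
$E{\left(w,B \right)} = \frac{1}{5}$
$g{\left(p,R \right)} = \frac{1}{5 \left(3 + p\right)}$ ($g{\left(p,R \right)} = \frac{1}{5 \left(p + 3\right)} = \frac{1}{5 \left(3 + p\right)}$)
$q{\left(-30,27 \right)} + g{\left(70,61 \right)} = 20 \cdot 27 + \frac{1}{5 \left(3 + 70\right)} = 540 + \frac{1}{5 \cdot 73} = 540 + \frac{1}{5} \cdot \frac{1}{73} = 540 + \frac{1}{365} = \frac{197101}{365}$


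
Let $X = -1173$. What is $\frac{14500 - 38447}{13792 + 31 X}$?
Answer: $\frac{23947}{22571} \approx 1.061$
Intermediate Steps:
$\frac{14500 - 38447}{13792 + 31 X} = \frac{14500 - 38447}{13792 + 31 \left(-1173\right)} = - \frac{23947}{13792 - 36363} = - \frac{23947}{-22571} = \left(-23947\right) \left(- \frac{1}{22571}\right) = \frac{23947}{22571}$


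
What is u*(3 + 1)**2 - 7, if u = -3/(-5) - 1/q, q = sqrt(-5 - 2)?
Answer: 13/5 + 16*I*sqrt(7)/7 ≈ 2.6 + 6.0474*I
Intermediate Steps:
q = I*sqrt(7) (q = sqrt(-7) = I*sqrt(7) ≈ 2.6458*I)
u = 3/5 + I*sqrt(7)/7 (u = -3/(-5) - 1/(I*sqrt(7)) = -3*(-1/5) - (-1)*I*sqrt(7)/7 = 3/5 + I*sqrt(7)/7 ≈ 0.6 + 0.37796*I)
u*(3 + 1)**2 - 7 = (3/5 + I*sqrt(7)/7)*(3 + 1)**2 - 7 = (3/5 + I*sqrt(7)/7)*4**2 - 7 = (3/5 + I*sqrt(7)/7)*16 - 7 = (48/5 + 16*I*sqrt(7)/7) - 7 = 13/5 + 16*I*sqrt(7)/7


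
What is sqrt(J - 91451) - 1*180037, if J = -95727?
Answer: -180037 + I*sqrt(187178) ≈ -1.8004e+5 + 432.64*I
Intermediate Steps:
sqrt(J - 91451) - 1*180037 = sqrt(-95727 - 91451) - 1*180037 = sqrt(-187178) - 180037 = I*sqrt(187178) - 180037 = -180037 + I*sqrt(187178)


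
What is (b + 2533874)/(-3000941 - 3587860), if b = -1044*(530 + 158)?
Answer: -95558/346779 ≈ -0.27556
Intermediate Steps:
b = -718272 (b = -1044*688 = -718272)
(b + 2533874)/(-3000941 - 3587860) = (-718272 + 2533874)/(-3000941 - 3587860) = 1815602/(-6588801) = 1815602*(-1/6588801) = -95558/346779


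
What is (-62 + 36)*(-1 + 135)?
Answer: -3484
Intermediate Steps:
(-62 + 36)*(-1 + 135) = -26*134 = -3484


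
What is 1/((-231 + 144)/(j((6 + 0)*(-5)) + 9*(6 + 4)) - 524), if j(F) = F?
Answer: -20/10509 ≈ -0.0019031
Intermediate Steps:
1/((-231 + 144)/(j((6 + 0)*(-5)) + 9*(6 + 4)) - 524) = 1/((-231 + 144)/((6 + 0)*(-5) + 9*(6 + 4)) - 524) = 1/(-87/(6*(-5) + 9*10) - 524) = 1/(-87/(-30 + 90) - 524) = 1/(-87/60 - 524) = 1/(-87*1/60 - 524) = 1/(-29/20 - 524) = 1/(-10509/20) = -20/10509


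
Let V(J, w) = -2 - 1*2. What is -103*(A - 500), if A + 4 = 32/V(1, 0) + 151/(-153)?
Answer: 8084161/153 ≈ 52838.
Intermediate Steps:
V(J, w) = -4 (V(J, w) = -2 - 2 = -4)
A = -1987/153 (A = -4 + (32/(-4) + 151/(-153)) = -4 + (32*(-1/4) + 151*(-1/153)) = -4 + (-8 - 151/153) = -4 - 1375/153 = -1987/153 ≈ -12.987)
-103*(A - 500) = -103*(-1987/153 - 500) = -103*(-78487/153) = 8084161/153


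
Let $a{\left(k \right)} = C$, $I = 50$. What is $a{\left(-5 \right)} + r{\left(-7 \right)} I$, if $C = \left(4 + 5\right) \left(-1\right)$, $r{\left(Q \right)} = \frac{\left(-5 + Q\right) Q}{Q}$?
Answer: $-609$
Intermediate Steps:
$r{\left(Q \right)} = -5 + Q$ ($r{\left(Q \right)} = \frac{Q \left(-5 + Q\right)}{Q} = -5 + Q$)
$C = -9$ ($C = 9 \left(-1\right) = -9$)
$a{\left(k \right)} = -9$
$a{\left(-5 \right)} + r{\left(-7 \right)} I = -9 + \left(-5 - 7\right) 50 = -9 - 600 = -609$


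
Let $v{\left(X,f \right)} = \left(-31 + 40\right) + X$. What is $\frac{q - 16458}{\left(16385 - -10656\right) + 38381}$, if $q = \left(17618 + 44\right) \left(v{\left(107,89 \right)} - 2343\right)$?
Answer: $- \frac{19674866}{32711} \approx -601.48$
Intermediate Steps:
$v{\left(X,f \right)} = 9 + X$
$q = -39333274$ ($q = \left(17618 + 44\right) \left(\left(9 + 107\right) - 2343\right) = 17662 \left(116 - 2343\right) = 17662 \left(-2227\right) = -39333274$)
$\frac{q - 16458}{\left(16385 - -10656\right) + 38381} = \frac{-39333274 - 16458}{\left(16385 - -10656\right) + 38381} = - \frac{39349732}{\left(16385 + 10656\right) + 38381} = - \frac{39349732}{27041 + 38381} = - \frac{39349732}{65422} = \left(-39349732\right) \frac{1}{65422} = - \frac{19674866}{32711}$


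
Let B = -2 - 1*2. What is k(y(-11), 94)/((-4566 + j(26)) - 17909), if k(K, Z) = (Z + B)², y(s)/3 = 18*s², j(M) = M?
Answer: -2700/7483 ≈ -0.36082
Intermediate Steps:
B = -4 (B = -2 - 2 = -4)
y(s) = 54*s² (y(s) = 3*(18*s²) = 54*s²)
k(K, Z) = (-4 + Z)² (k(K, Z) = (Z - 4)² = (-4 + Z)²)
k(y(-11), 94)/((-4566 + j(26)) - 17909) = (-4 + 94)²/((-4566 + 26) - 17909) = 90²/(-4540 - 17909) = 8100/(-22449) = 8100*(-1/22449) = -2700/7483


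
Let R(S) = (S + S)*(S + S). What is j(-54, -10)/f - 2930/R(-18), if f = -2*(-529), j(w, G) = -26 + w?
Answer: -800905/342792 ≈ -2.3364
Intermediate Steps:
R(S) = 4*S**2 (R(S) = (2*S)*(2*S) = 4*S**2)
f = 1058
j(-54, -10)/f - 2930/R(-18) = (-26 - 54)/1058 - 2930/(4*(-18)**2) = -80*1/1058 - 2930/(4*324) = -40/529 - 2930/1296 = -40/529 - 2930*1/1296 = -40/529 - 1465/648 = -800905/342792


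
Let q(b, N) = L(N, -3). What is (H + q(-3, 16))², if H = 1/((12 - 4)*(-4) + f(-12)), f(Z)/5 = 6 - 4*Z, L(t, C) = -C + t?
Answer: 20457529/56644 ≈ 361.16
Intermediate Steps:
L(t, C) = t - C
f(Z) = 30 - 20*Z (f(Z) = 5*(6 - 4*Z) = 30 - 20*Z)
q(b, N) = 3 + N (q(b, N) = N - 1*(-3) = N + 3 = 3 + N)
H = 1/238 (H = 1/((12 - 4)*(-4) + (30 - 20*(-12))) = 1/(8*(-4) + (30 + 240)) = 1/(-32 + 270) = 1/238 ≈ 0.0042017)
(H + q(-3, 16))² = (1/238 + (3 + 16))² = (1/238 + 19)² = (4523/238)² = 20457529/56644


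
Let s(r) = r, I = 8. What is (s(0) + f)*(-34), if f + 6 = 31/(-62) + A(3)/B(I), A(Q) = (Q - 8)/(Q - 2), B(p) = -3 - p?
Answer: 2261/11 ≈ 205.55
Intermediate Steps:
A(Q) = (-8 + Q)/(-2 + Q)
f = -133/22 (f = -6 + (31/(-62) + ((-8 + 3)/(-2 + 3))/(-3 - 1*8)) = -6 + (31*(-1/62) + (-5/1)/(-3 - 8)) = -6 + (-1/2 + (1*(-5))/(-11)) = -6 + (-1/2 - 5*(-1/11)) = -6 + (-1/2 + 5/11) = -6 - 1/22 = -133/22 ≈ -6.0455)
(s(0) + f)*(-34) = (0 - 133/22)*(-34) = -133/22*(-34) = 2261/11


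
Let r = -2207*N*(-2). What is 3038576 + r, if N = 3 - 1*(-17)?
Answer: 3126856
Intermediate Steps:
N = 20 (N = 3 + 17 = 20)
r = 88280 (r = -44140*(-2) = -2207*(-40) = 88280)
3038576 + r = 3038576 + 88280 = 3126856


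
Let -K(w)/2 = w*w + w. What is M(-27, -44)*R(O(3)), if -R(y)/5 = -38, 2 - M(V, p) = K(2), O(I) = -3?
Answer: 2660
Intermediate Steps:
K(w) = -2*w - 2*w² (K(w) = -2*(w*w + w) = -2*(w² + w) = -2*(w + w²) = -2*w - 2*w²)
M(V, p) = 14 (M(V, p) = 2 - (-2)*2*(1 + 2) = 2 - (-2)*2*3 = 2 - 1*(-12) = 2 + 12 = 14)
R(y) = 190 (R(y) = -5*(-38) = 190)
M(-27, -44)*R(O(3)) = 14*190 = 2660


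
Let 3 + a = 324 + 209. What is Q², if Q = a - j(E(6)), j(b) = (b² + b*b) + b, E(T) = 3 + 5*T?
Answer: 2825761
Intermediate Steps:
j(b) = b + 2*b² (j(b) = (b² + b²) + b = 2*b² + b = b + 2*b²)
a = 530 (a = -3 + (324 + 209) = -3 + 533 = 530)
Q = -1681 (Q = 530 - (3 + 5*6)*(1 + 2*(3 + 5*6)) = 530 - (3 + 30)*(1 + 2*(3 + 30)) = 530 - 33*(1 + 2*33) = 530 - 33*(1 + 66) = 530 - 33*67 = 530 - 1*2211 = 530 - 2211 = -1681)
Q² = (-1681)² = 2825761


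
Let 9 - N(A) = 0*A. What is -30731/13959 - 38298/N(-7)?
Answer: -59430929/13959 ≈ -4257.5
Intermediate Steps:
N(A) = 9 (N(A) = 9 - 0*A = 9 - 1*0 = 9 + 0 = 9)
-30731/13959 - 38298/N(-7) = -30731/13959 - 38298/9 = -30731*1/13959 - 38298*⅑ = -30731/13959 - 12766/3 = -59430929/13959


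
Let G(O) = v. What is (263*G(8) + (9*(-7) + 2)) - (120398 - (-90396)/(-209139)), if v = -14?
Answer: -8654211401/69713 ≈ -1.2414e+5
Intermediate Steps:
G(O) = -14
(263*G(8) + (9*(-7) + 2)) - (120398 - (-90396)/(-209139)) = (263*(-14) + (9*(-7) + 2)) - (120398 - (-90396)/(-209139)) = (-3682 + (-63 + 2)) - (120398 - (-90396)*(-1)/209139) = (-3682 - 61) - (120398 - 1*30132/69713) = -3743 - (120398 - 30132/69713) = -3743 - 1*8393275642/69713 = -3743 - 8393275642/69713 = -8654211401/69713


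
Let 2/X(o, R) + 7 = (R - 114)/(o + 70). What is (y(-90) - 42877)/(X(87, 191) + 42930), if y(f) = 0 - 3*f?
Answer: -21772177/21937073 ≈ -0.99248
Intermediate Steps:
X(o, R) = 2/(-7 + (-114 + R)/(70 + o)) (X(o, R) = 2/(-7 + (R - 114)/(o + 70)) = 2/(-7 + (-114 + R)/(70 + o)))
y(f) = -3*f
(y(-90) - 42877)/(X(87, 191) + 42930) = (-3*(-90) - 42877)/(2*(-70 - 1*87)/(604 - 1*191 + 7*87) + 42930) = (270 - 42877)/(2*(-70 - 87)/(604 - 191 + 609) + 42930) = -42607/(2*(-157)/1022 + 42930) = -42607/(2*(1/1022)*(-157) + 42930) = -42607/(-157/511 + 42930) = -42607/21937073/511 = -42607*511/21937073 = -21772177/21937073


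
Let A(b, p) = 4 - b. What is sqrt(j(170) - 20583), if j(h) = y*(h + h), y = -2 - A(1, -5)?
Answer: I*sqrt(22283) ≈ 149.27*I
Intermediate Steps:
y = -5 (y = -2 - (4 - 1*1) = -2 - (4 - 1) = -2 - 1*3 = -2 - 3 = -5)
j(h) = -10*h (j(h) = -5*(h + h) = -10*h)
sqrt(j(170) - 20583) = sqrt(-10*170 - 20583) = sqrt(-1700 - 20583) = sqrt(-22283) = I*sqrt(22283)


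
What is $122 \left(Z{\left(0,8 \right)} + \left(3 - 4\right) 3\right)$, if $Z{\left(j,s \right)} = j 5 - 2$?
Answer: $-610$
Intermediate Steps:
$Z{\left(j,s \right)} = -2 + 5 j$ ($Z{\left(j,s \right)} = 5 j - 2 = -2 + 5 j$)
$122 \left(Z{\left(0,8 \right)} + \left(3 - 4\right) 3\right) = 122 \left(\left(-2 + 5 \cdot 0\right) + \left(3 - 4\right) 3\right) = 122 \left(\left(-2 + 0\right) - 3\right) = 122 \left(-2 - 3\right) = 122 \left(-5\right) = -610$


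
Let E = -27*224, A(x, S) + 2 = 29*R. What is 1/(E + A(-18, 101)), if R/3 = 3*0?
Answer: -1/6050 ≈ -0.00016529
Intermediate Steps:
R = 0 (R = 3*(3*0) = 3*0 = 0)
A(x, S) = -2 (A(x, S) = -2 + 29*0 = -2 + 0 = -2)
E = -6048
1/(E + A(-18, 101)) = 1/(-6048 - 2) = 1/(-6050) = -1/6050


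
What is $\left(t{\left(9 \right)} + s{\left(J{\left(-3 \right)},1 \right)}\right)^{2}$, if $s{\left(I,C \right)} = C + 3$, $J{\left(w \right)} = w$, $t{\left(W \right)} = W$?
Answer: $169$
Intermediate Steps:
$s{\left(I,C \right)} = 3 + C$
$\left(t{\left(9 \right)} + s{\left(J{\left(-3 \right)},1 \right)}\right)^{2} = \left(9 + \left(3 + 1\right)\right)^{2} = \left(9 + 4\right)^{2} = 13^{2} = 169$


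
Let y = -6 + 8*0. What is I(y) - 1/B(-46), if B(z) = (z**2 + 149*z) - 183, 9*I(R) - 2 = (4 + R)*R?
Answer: 68903/44289 ≈ 1.5558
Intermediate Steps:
y = -6 (y = -6 + 0 = -6)
I(R) = 2/9 + R*(4 + R)/9 (I(R) = 2/9 + ((4 + R)*R)/9 = 2/9 + (R*(4 + R))/9 = 2/9 + R*(4 + R)/9)
B(z) = -183 + z**2 + 149*z
I(y) - 1/B(-46) = (2/9 + (1/9)*(-6)**2 + (4/9)*(-6)) - 1/(-183 + (-46)**2 + 149*(-46)) = (2/9 + (1/9)*36 - 8/3) - 1/(-183 + 2116 - 6854) = (2/9 + 4 - 8/3) - 1/(-4921) = 14/9 - 1*(-1/4921) = 14/9 + 1/4921 = 68903/44289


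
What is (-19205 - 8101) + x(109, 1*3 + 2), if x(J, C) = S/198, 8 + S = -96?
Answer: -2703346/99 ≈ -27307.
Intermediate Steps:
S = -104 (S = -8 - 96 = -104)
x(J, C) = -52/99 (x(J, C) = -104/198 = -104*1/198 = -52/99)
(-19205 - 8101) + x(109, 1*3 + 2) = (-19205 - 8101) - 52/99 = -27306 - 52/99 = -2703346/99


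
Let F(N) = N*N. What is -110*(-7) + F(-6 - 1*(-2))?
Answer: 786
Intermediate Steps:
F(N) = N**2
-110*(-7) + F(-6 - 1*(-2)) = -110*(-7) + (-6 - 1*(-2))**2 = 770 + (-6 + 2)**2 = 770 + (-4)**2 = 770 + 16 = 786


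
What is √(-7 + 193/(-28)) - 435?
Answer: -435 + I*√2723/14 ≈ -435.0 + 3.7273*I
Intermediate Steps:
√(-7 + 193/(-28)) - 435 = √(-7 + 193*(-1/28)) - 435 = √(-7 - 193/28) - 435 = √(-389/28) - 435 = I*√2723/14 - 435 = -435 + I*√2723/14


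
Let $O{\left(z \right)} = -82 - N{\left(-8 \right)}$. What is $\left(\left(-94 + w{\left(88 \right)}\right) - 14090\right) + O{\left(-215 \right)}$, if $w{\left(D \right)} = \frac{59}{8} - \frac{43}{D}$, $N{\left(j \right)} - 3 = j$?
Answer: $- \frac{627181}{44} \approx -14254.0$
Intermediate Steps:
$N{\left(j \right)} = 3 + j$
$w{\left(D \right)} = \frac{59}{8} - \frac{43}{D}$ ($w{\left(D \right)} = 59 \cdot \frac{1}{8} - \frac{43}{D} = \frac{59}{8} - \frac{43}{D}$)
$O{\left(z \right)} = -77$ ($O{\left(z \right)} = -82 - \left(3 - 8\right) = -82 - -5 = -82 + 5 = -77$)
$\left(\left(-94 + w{\left(88 \right)}\right) - 14090\right) + O{\left(-215 \right)} = \left(\left(-94 + \left(\frac{59}{8} - \frac{43}{88}\right)\right) - 14090\right) - 77 = \left(\left(-94 + \frac{303}{44}\right) - 14090\right) - 77 = \left(- \frac{3833}{44} - 14090\right) - 77 = - \frac{623793}{44} - 77 = - \frac{627181}{44}$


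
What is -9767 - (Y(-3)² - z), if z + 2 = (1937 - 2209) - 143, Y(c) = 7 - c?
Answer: -10284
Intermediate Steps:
z = -417 (z = -2 + ((1937 - 2209) - 143) = -2 + (-272 - 143) = -2 - 415 = -417)
-9767 - (Y(-3)² - z) = -9767 - ((7 - 1*(-3))² - 1*(-417)) = -9767 - ((7 + 3)² + 417) = -9767 - (10² + 417) = -9767 - (100 + 417) = -9767 - 1*517 = -9767 - 517 = -10284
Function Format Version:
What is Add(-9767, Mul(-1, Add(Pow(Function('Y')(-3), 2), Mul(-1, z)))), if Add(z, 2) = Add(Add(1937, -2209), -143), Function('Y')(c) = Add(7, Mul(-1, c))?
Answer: -10284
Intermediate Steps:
z = -417 (z = Add(-2, Add(Add(1937, -2209), -143)) = Add(-2, Add(-272, -143)) = Add(-2, -415) = -417)
Add(-9767, Mul(-1, Add(Pow(Function('Y')(-3), 2), Mul(-1, z)))) = Add(-9767, Mul(-1, Add(Pow(Add(7, Mul(-1, -3)), 2), Mul(-1, -417)))) = Add(-9767, Mul(-1, Add(Pow(Add(7, 3), 2), 417))) = Add(-9767, Mul(-1, Add(Pow(10, 2), 417))) = Add(-9767, Mul(-1, Add(100, 417))) = Add(-9767, Mul(-1, 517)) = Add(-9767, -517) = -10284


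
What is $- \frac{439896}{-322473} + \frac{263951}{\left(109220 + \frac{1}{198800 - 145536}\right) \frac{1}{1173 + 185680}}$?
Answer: $\frac{282377819083150875864}{625328256260771} \approx 4.5157 \cdot 10^{5}$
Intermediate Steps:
$- \frac{439896}{-322473} + \frac{263951}{\left(109220 + \frac{1}{198800 - 145536}\right) \frac{1}{1173 + 185680}} = \left(-439896\right) \left(- \frac{1}{322473}\right) + \frac{263951}{\left(109220 + \frac{1}{53264}\right) \frac{1}{186853}} = \frac{146632}{107491} + \frac{263951}{\left(109220 + \frac{1}{53264}\right) \frac{1}{186853}} = \frac{146632}{107491} + \frac{263951}{\frac{5817494081}{53264} \cdot \frac{1}{186853}} = \frac{146632}{107491} + \frac{263951}{\frac{5817494081}{9952538192}} = \frac{146632}{107491} + 263951 \cdot \frac{9952538192}{5817494081} = \frac{146632}{107491} + \frac{2626982408316592}{5817494081} = \frac{282377819083150875864}{625328256260771}$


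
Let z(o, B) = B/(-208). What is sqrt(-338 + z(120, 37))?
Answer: I*sqrt(914433)/52 ≈ 18.39*I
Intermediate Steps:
z(o, B) = -B/208 (z(o, B) = B*(-1/208) = -B/208)
sqrt(-338 + z(120, 37)) = sqrt(-338 - 1/208*37) = sqrt(-338 - 37/208) = sqrt(-70341/208) = I*sqrt(914433)/52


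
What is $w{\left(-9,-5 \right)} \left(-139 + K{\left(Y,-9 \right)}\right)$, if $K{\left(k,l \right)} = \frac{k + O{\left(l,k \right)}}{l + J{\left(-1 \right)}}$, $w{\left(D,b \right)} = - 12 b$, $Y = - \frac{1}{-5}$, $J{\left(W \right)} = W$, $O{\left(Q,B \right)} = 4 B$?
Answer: $-8346$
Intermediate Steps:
$Y = \frac{1}{5}$ ($Y = \left(-1\right) \left(- \frac{1}{5}\right) = \frac{1}{5} \approx 0.2$)
$K{\left(k,l \right)} = \frac{5 k}{-1 + l}$ ($K{\left(k,l \right)} = \frac{k + 4 k}{l - 1} = \frac{5 k}{-1 + l}$)
$w{\left(-9,-5 \right)} \left(-139 + K{\left(Y,-9 \right)}\right) = \left(-12\right) \left(-5\right) \left(-139 + 5 \cdot \frac{1}{5} \frac{1}{-1 - 9}\right) = 60 \left(-139 + 5 \cdot \frac{1}{5} \frac{1}{-10}\right) = 60 \left(-139 + 5 \cdot \frac{1}{5} \left(- \frac{1}{10}\right)\right) = 60 \left(-139 - \frac{1}{10}\right) = 60 \left(- \frac{1391}{10}\right) = -8346$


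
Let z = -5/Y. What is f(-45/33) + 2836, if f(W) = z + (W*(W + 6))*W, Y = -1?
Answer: 3792846/1331 ≈ 2849.6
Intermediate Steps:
z = 5 (z = -5/(-1) = -5*(-1) = 5)
f(W) = 5 + W²*(6 + W) (f(W) = 5 + (W*(W + 6))*W = 5 + (W*(6 + W))*W = 5 + W²*(6 + W))
f(-45/33) + 2836 = (5 + (-45/33)³ + 6*(-45/33)²) + 2836 = (5 + (-45*1/33)³ + 6*(-45*1/33)²) + 2836 = (5 + (-15/11)³ + 6*(-15/11)²) + 2836 = (5 - 3375/1331 + 6*(225/121)) + 2836 = (5 - 3375/1331 + 1350/121) + 2836 = 18130/1331 + 2836 = 3792846/1331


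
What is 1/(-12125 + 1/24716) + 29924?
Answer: 8967669151360/299681499 ≈ 29924.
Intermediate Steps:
1/(-12125 + 1/24716) + 29924 = 1/(-299681499/24716) + 29924 = -24716/299681499 + 29924 = 8967669151360/299681499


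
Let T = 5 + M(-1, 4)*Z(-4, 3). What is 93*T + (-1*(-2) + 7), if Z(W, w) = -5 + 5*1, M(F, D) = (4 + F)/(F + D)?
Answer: 474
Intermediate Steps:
M(F, D) = (4 + F)/(D + F)
Z(W, w) = 0 (Z(W, w) = -5 + 5 = 0)
T = 5 (T = 5 + ((4 - 1)/(4 - 1))*0 = 5 + (3/3)*0 = 5 + ((⅓)*3)*0 = 5 + 1*0 = 5 + 0 = 5)
93*T + (-1*(-2) + 7) = 93*5 + (-1*(-2) + 7) = 465 + (2 + 7) = 465 + 9 = 474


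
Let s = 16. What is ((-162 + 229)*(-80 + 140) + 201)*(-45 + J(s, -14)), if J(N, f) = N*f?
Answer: -1135449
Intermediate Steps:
((-162 + 229)*(-80 + 140) + 201)*(-45 + J(s, -14)) = ((-162 + 229)*(-80 + 140) + 201)*(-45 + 16*(-14)) = (67*60 + 201)*(-45 - 224) = (4020 + 201)*(-269) = 4221*(-269) = -1135449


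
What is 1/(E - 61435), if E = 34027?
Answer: -1/27408 ≈ -3.6486e-5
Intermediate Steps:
1/(E - 61435) = 1/(34027 - 61435) = 1/(-27408) = -1/27408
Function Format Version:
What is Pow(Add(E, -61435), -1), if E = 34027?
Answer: Rational(-1, 27408) ≈ -3.6486e-5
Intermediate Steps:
Pow(Add(E, -61435), -1) = Pow(Add(34027, -61435), -1) = Pow(-27408, -1) = Rational(-1, 27408)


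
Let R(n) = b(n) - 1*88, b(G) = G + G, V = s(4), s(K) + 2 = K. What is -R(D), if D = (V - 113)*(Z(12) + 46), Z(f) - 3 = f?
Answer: 13630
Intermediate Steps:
s(K) = -2 + K
V = 2 (V = -2 + 4 = 2)
Z(f) = 3 + f
b(G) = 2*G
D = -6771 (D = (2 - 113)*((3 + 12) + 46) = -111*(15 + 46) = -111*61 = -6771)
R(n) = -88 + 2*n (R(n) = 2*n - 1*88 = 2*n - 88 = -88 + 2*n)
-R(D) = -(-88 + 2*(-6771)) = -(-88 - 13542) = -1*(-13630) = 13630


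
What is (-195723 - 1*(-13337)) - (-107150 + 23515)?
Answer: -98751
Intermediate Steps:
(-195723 - 1*(-13337)) - (-107150 + 23515) = (-195723 + 13337) - 1*(-83635) = -182386 + 83635 = -98751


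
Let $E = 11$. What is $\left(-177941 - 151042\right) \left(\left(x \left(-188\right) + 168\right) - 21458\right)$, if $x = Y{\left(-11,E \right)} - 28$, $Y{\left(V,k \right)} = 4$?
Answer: $5519676774$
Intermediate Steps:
$x = -24$ ($x = 4 - 28 = -24$)
$\left(-177941 - 151042\right) \left(\left(x \left(-188\right) + 168\right) - 21458\right) = \left(-177941 - 151042\right) \left(\left(\left(-24\right) \left(-188\right) + 168\right) - 21458\right) = - 328983 \left(\left(4512 + 168\right) - 21458\right) = - 328983 \left(4680 - 21458\right) = \left(-328983\right) \left(-16778\right) = 5519676774$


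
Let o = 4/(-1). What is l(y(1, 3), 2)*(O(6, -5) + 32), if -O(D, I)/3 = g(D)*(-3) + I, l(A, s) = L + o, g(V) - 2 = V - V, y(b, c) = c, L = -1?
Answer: -325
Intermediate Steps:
g(V) = 2 (g(V) = 2 + (V - V) = 2 + 0 = 2)
o = -4 (o = 4*(-1) = -4)
l(A, s) = -5 (l(A, s) = -1 - 4 = -5)
O(D, I) = 18 - 3*I (O(D, I) = -3*(2*(-3) + I) = -3*(-6 + I) = 18 - 3*I)
l(y(1, 3), 2)*(O(6, -5) + 32) = -5*((18 - 3*(-5)) + 32) = -5*((18 + 15) + 32) = -5*(33 + 32) = -5*65 = -325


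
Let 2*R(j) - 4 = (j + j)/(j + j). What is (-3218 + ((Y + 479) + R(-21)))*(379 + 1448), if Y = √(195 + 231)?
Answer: -9999171/2 + 1827*√426 ≈ -4.9619e+6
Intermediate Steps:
R(j) = 5/2 (R(j) = 2 + ((j + j)/(j + j))/2 = 2 + ((2*j)/((2*j)))/2 = 2 + ((2*j)*(1/(2*j)))/2 = 2 + (½)*1 = 2 + ½ = 5/2)
Y = √426 ≈ 20.640
(-3218 + ((Y + 479) + R(-21)))*(379 + 1448) = (-3218 + ((√426 + 479) + 5/2))*(379 + 1448) = (-3218 + ((479 + √426) + 5/2))*1827 = (-3218 + (963/2 + √426))*1827 = (-5473/2 + √426)*1827 = -9999171/2 + 1827*√426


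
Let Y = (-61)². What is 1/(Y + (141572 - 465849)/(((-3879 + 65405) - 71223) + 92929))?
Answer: 83232/309381995 ≈ 0.00026903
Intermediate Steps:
Y = 3721
1/(Y + (141572 - 465849)/(((-3879 + 65405) - 71223) + 92929)) = 1/(3721 + (141572 - 465849)/(((-3879 + 65405) - 71223) + 92929)) = 1/(3721 - 324277/((61526 - 71223) + 92929)) = 1/(3721 - 324277/(-9697 + 92929)) = 1/(3721 - 324277/83232) = 1/(309381995/83232) = 83232/309381995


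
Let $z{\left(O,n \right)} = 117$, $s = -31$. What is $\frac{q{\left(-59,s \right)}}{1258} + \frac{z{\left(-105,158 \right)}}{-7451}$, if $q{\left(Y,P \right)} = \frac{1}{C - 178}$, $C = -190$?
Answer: $- \frac{54171899}{3449395744} \approx -0.015705$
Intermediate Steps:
$q{\left(Y,P \right)} = - \frac{1}{368}$ ($q{\left(Y,P \right)} = \frac{1}{-190 - 178} = \frac{1}{-368} = - \frac{1}{368}$)
$\frac{q{\left(-59,s \right)}}{1258} + \frac{z{\left(-105,158 \right)}}{-7451} = - \frac{1}{368 \cdot 1258} + \frac{117}{-7451} = \left(- \frac{1}{368}\right) \frac{1}{1258} + 117 \left(- \frac{1}{7451}\right) = - \frac{1}{462944} - \frac{117}{7451} = - \frac{54171899}{3449395744}$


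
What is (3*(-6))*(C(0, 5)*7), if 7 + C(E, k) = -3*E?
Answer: 882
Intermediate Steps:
C(E, k) = -7 - 3*E
(3*(-6))*(C(0, 5)*7) = (3*(-6))*((-7 - 3*0)*7) = -18*(-7 + 0)*7 = -(-126)*7 = -18*(-49) = 882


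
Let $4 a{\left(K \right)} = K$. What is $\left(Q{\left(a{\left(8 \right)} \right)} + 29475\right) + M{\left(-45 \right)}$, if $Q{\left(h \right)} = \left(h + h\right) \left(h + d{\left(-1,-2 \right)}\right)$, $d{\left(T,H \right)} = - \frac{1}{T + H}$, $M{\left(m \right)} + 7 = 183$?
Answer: $\frac{88981}{3} \approx 29660.0$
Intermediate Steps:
$M{\left(m \right)} = 176$ ($M{\left(m \right)} = -7 + 183 = 176$)
$a{\left(K \right)} = \frac{K}{4}$
$d{\left(T,H \right)} = - \frac{1}{H + T}$
$Q{\left(h \right)} = 2 h \left(\frac{1}{3} + h\right)$ ($Q{\left(h \right)} = \left(h + h\right) \left(h - \frac{1}{-2 - 1}\right) = 2 h \left(h - \frac{1}{-3}\right) = 2 h \left(h - - \frac{1}{3}\right) = 2 h \left(h + \frac{1}{3}\right) = 2 h \left(\frac{1}{3} + h\right)$)
$\left(Q{\left(a{\left(8 \right)} \right)} + 29475\right) + M{\left(-45 \right)} = \left(\frac{2 \cdot \frac{1}{4} \cdot 8 \left(1 + 3 \cdot \frac{1}{4} \cdot 8\right)}{3} + 29475\right) + 176 = \left(\frac{2}{3} \cdot 2 \left(1 + 3 \cdot 2\right) + 29475\right) + 176 = \left(\frac{2}{3} \cdot 2 \left(1 + 6\right) + 29475\right) + 176 = \left(\frac{2}{3} \cdot 2 \cdot 7 + 29475\right) + 176 = \left(\frac{28}{3} + 29475\right) + 176 = \frac{88453}{3} + 176 = \frac{88981}{3}$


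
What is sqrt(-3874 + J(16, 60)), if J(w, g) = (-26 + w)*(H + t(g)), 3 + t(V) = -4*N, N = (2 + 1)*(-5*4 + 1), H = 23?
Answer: 3*I*sqrt(706) ≈ 79.712*I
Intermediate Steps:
N = -57 (N = 3*(-20 + 1) = 3*(-19) = -57)
t(V) = 225 (t(V) = -3 - 4*(-57) = -3 + 228 = 225)
J(w, g) = -6448 + 248*w (J(w, g) = (-26 + w)*(23 + 225) = (-26 + w)*248 = -6448 + 248*w)
sqrt(-3874 + J(16, 60)) = sqrt(-3874 + (-6448 + 248*16)) = sqrt(-3874 + (-6448 + 3968)) = sqrt(-3874 - 2480) = sqrt(-6354) = 3*I*sqrt(706)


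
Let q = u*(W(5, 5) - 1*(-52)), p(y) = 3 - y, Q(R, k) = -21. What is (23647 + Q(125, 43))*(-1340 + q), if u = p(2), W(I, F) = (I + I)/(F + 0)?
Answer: -30383036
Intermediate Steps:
W(I, F) = 2*I/F (W(I, F) = (2*I)/F = 2*I/F)
u = 1 (u = 3 - 1*2 = 3 - 2 = 1)
q = 54 (q = 1*(2*5/5 - 1*(-52)) = 1*(2*5*(⅕) + 52) = 1*(2 + 52) = 1*54 = 54)
(23647 + Q(125, 43))*(-1340 + q) = (23647 - 21)*(-1340 + 54) = 23626*(-1286) = -30383036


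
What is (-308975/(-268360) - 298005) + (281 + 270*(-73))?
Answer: -17037255853/53672 ≈ -3.1743e+5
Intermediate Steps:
(-308975/(-268360) - 298005) + (281 + 270*(-73)) = (-308975*(-1/268360) - 298005) + (281 - 19710) = (61795/53672 - 298005) - 19429 = -15994462565/53672 - 19429 = -17037255853/53672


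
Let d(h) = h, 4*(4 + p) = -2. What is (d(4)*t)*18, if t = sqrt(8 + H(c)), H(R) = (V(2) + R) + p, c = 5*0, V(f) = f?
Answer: 36*sqrt(22) ≈ 168.85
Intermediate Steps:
p = -9/2 (p = -4 + (1/4)*(-2) = -4 - 1/2 = -9/2 ≈ -4.5000)
c = 0
H(R) = -5/2 + R (H(R) = (2 + R) - 9/2 = -5/2 + R)
t = sqrt(22)/2 (t = sqrt(8 + (-5/2 + 0)) = sqrt(8 - 5/2) = sqrt(11/2) = sqrt(22)/2 ≈ 2.3452)
(d(4)*t)*18 = (4*(sqrt(22)/2))*18 = (2*sqrt(22))*18 = 36*sqrt(22)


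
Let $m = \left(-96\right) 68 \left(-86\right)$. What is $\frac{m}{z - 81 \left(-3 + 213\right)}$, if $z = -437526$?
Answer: $- \frac{23392}{18939} \approx -1.2351$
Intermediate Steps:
$m = 561408$ ($m = \left(-6528\right) \left(-86\right) = 561408$)
$\frac{m}{z - 81 \left(-3 + 213\right)} = \frac{561408}{-437526 - 81 \left(-3 + 213\right)} = \frac{561408}{-437526 - 81 \cdot 210} = \frac{561408}{-437526 - 17010} = \frac{561408}{-454536} = 561408 \left(- \frac{1}{454536}\right) = - \frac{23392}{18939}$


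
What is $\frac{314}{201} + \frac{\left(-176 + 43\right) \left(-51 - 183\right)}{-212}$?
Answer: $- \frac{3094477}{21306} \approx -145.24$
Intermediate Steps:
$\frac{314}{201} + \frac{\left(-176 + 43\right) \left(-51 - 183\right)}{-212} = 314 \cdot \frac{1}{201} + \left(-133\right) \left(-234\right) \left(- \frac{1}{212}\right) = \frac{314}{201} + 31122 \left(- \frac{1}{212}\right) = \frac{314}{201} - \frac{15561}{106} = - \frac{3094477}{21306}$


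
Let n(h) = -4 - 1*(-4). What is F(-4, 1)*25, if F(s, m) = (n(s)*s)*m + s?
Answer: -100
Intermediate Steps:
n(h) = 0 (n(h) = -4 + 4 = 0)
F(s, m) = s (F(s, m) = (0*s)*m + s = 0*m + s = 0 + s = s)
F(-4, 1)*25 = -4*25 = -100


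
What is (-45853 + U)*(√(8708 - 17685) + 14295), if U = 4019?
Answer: -598017030 - 41834*I*√8977 ≈ -5.9802e+8 - 3.9636e+6*I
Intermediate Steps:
(-45853 + U)*(√(8708 - 17685) + 14295) = (-45853 + 4019)*(√(8708 - 17685) + 14295) = -41834*(√(-8977) + 14295) = -41834*(I*√8977 + 14295) = -41834*(14295 + I*√8977) = -598017030 - 41834*I*√8977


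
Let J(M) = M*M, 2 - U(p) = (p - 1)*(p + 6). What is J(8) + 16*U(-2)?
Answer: 288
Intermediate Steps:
U(p) = 2 - (-1 + p)*(6 + p) (U(p) = 2 - (p - 1)*(p + 6) = 2 - (-1 + p)*(6 + p))
J(M) = M²
J(8) + 16*U(-2) = 8² + 16*(8 - 1*(-2)² - 5*(-2)) = 64 + 16*(8 - 1*4 + 10) = 64 + 16*(8 - 4 + 10) = 64 + 16*14 = 64 + 224 = 288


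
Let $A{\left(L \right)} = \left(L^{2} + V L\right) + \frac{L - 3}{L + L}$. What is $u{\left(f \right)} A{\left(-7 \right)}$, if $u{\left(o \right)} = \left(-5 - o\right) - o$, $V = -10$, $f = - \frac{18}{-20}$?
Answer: $- \frac{28492}{35} \approx -814.06$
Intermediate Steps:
$f = \frac{9}{10}$ ($f = \left(-18\right) \left(- \frac{1}{20}\right) = \frac{9}{10} \approx 0.9$)
$A{\left(L \right)} = L^{2} - 10 L + \frac{-3 + L}{2 L}$ ($A{\left(L \right)} = \left(L^{2} - 10 L\right) + \frac{L - 3}{L + L} = \left(L^{2} - 10 L\right) + \frac{-3 + L}{2 L} = L^{2} - 10 L + \frac{-3 + L}{2 L}$)
$u{\left(o \right)} = -5 - 2 o$
$u{\left(f \right)} A{\left(-7 \right)} = \left(-5 - \frac{9}{5}\right) \left(\frac{1}{2} + \left(-7\right)^{2} - -70 - \frac{3}{2 \left(-7\right)}\right) = \left(-5 - \frac{9}{5}\right) \left(\frac{1}{2} + 49 + 70 - - \frac{3}{14}\right) = - \frac{34 \left(\frac{1}{2} + 49 + 70 + \frac{3}{14}\right)}{5} = \left(- \frac{34}{5}\right) \frac{838}{7} = - \frac{28492}{35}$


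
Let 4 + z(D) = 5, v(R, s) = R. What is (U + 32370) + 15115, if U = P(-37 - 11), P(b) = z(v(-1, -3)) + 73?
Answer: 47559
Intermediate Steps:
z(D) = 1 (z(D) = -4 + 5 = 1)
P(b) = 74 (P(b) = 1 + 73 = 74)
U = 74
(U + 32370) + 15115 = (74 + 32370) + 15115 = 32444 + 15115 = 47559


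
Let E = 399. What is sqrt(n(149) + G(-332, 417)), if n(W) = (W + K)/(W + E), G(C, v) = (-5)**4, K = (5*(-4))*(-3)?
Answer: sqrt(46951133)/274 ≈ 25.008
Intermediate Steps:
K = 60 (K = -20*(-3) = 60)
G(C, v) = 625
n(W) = (60 + W)/(399 + W) (n(W) = (W + 60)/(W + 399) = (60 + W)/(399 + W))
sqrt(n(149) + G(-332, 417)) = sqrt((60 + 149)/(399 + 149) + 625) = sqrt(209/548 + 625) = sqrt(342709/548) = sqrt(46951133)/274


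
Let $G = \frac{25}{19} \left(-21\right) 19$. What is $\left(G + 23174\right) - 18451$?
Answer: $4198$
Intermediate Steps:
$G = -525$ ($G = 25 \cdot \frac{1}{19} \left(-21\right) 19 = \frac{25}{19} \left(-21\right) 19 = \left(- \frac{525}{19}\right) 19 = -525$)
$\left(G + 23174\right) - 18451 = \left(-525 + 23174\right) - 18451 = 22649 - 18451 = 4198$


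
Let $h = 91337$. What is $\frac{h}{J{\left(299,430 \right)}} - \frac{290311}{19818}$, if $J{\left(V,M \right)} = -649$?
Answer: $- \frac{1998528505}{12861882} \approx -155.38$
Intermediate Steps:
$\frac{h}{J{\left(299,430 \right)}} - \frac{290311}{19818} = \frac{91337}{-649} - \frac{290311}{19818} = 91337 \left(- \frac{1}{649}\right) - \frac{290311}{19818} = - \frac{91337}{649} - \frac{290311}{19818} = - \frac{1998528505}{12861882}$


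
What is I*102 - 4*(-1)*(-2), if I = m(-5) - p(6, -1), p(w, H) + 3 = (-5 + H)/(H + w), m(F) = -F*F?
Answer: -10648/5 ≈ -2129.6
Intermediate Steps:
m(F) = -F²
p(w, H) = -3 + (-5 + H)/(H + w)
I = -104/5 (I = -1*(-5)² - (-5 - 3*6 - 2*(-1))/(-1 + 6) = -1*25 - (-5 - 18 + 2)/5 = -25 - (-21)/5 = -25 - 1*(-21/5) = -25 + 21/5 = -104/5 ≈ -20.800)
I*102 - 4*(-1)*(-2) = -104/5*102 - 4*(-1)*(-2) = -10608/5 + 4*(-2) = -10608/5 - 8 = -10648/5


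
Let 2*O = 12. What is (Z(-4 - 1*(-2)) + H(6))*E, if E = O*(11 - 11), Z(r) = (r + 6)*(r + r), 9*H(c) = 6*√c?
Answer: 0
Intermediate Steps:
H(c) = 2*√c/3 (H(c) = (6*√c)/9 = 2*√c/3)
O = 6 (O = (½)*12 = 6)
Z(r) = 2*r*(6 + r) (Z(r) = (6 + r)*(2*r) = 2*r*(6 + r))
E = 0 (E = 6*(11 - 11) = 6*0 = 0)
(Z(-4 - 1*(-2)) + H(6))*E = (2*(-4 - 1*(-2))*(6 + (-4 - 1*(-2))) + 2*√6/3)*0 = (2*(-4 + 2)*(6 + (-4 + 2)) + 2*√6/3)*0 = (2*(-2)*(6 - 2) + 2*√6/3)*0 = (2*(-2)*4 + 2*√6/3)*0 = (-16 + 2*√6/3)*0 = 0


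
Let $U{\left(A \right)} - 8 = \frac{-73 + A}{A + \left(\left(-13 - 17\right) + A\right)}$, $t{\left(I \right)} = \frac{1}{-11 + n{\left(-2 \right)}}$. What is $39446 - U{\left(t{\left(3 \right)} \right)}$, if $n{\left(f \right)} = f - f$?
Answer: $\frac{3273153}{83} \approx 39436.0$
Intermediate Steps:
$n{\left(f \right)} = 0$
$t{\left(I \right)} = - \frac{1}{11}$ ($t{\left(I \right)} = \frac{1}{-11 + 0} = \frac{1}{-11} = - \frac{1}{11}$)
$U{\left(A \right)} = 8 + \frac{-73 + A}{-30 + 2 A}$ ($U{\left(A \right)} = 8 + \frac{-73 + A}{A + \left(\left(-13 - 17\right) + A\right)} = 8 + \frac{-73 + A}{A + \left(-30 + A\right)} = 8 + \frac{-73 + A}{-30 + 2 A}$)
$39446 - U{\left(t{\left(3 \right)} \right)} = 39446 - \frac{-313 + 17 \left(- \frac{1}{11}\right)}{2 \left(-15 - \frac{1}{11}\right)} = 39446 - \frac{-313 - \frac{17}{11}}{2 \left(- \frac{166}{11}\right)} = 39446 - \frac{1}{2} \left(- \frac{11}{166}\right) \left(- \frac{3460}{11}\right) = 39446 - \frac{865}{83} = \frac{3273153}{83}$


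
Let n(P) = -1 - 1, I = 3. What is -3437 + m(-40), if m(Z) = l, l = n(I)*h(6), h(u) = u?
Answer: -3449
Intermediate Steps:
n(P) = -2
l = -12 (l = -2*6 = -12)
m(Z) = -12
-3437 + m(-40) = -3437 - 12 = -3449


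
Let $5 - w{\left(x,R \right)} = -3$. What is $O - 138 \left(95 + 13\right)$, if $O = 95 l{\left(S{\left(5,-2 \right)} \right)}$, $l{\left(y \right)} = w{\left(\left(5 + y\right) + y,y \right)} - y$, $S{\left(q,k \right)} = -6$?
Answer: $-13574$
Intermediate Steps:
$w{\left(x,R \right)} = 8$ ($w{\left(x,R \right)} = 5 - -3 = 5 + 3 = 8$)
$l{\left(y \right)} = 8 - y$
$O = 1330$ ($O = 95 \left(8 - -6\right) = 95 \left(8 + 6\right) = 95 \cdot 14 = 1330$)
$O - 138 \left(95 + 13\right) = 1330 - 138 \left(95 + 13\right) = 1330 - 138 \cdot 108 = 1330 - 14904 = -13574$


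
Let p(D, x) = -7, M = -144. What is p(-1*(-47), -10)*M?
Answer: 1008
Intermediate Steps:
p(-1*(-47), -10)*M = -7*(-144) = 1008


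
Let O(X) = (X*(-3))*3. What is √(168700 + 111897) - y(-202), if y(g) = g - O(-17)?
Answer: 355 + √280597 ≈ 884.71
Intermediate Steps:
O(X) = -9*X (O(X) = -3*X*3 = -9*X)
y(g) = -153 + g (y(g) = g - (-9)*(-17) = g - 1*153 = g - 153 = -153 + g)
√(168700 + 111897) - y(-202) = √(168700 + 111897) - (-153 - 202) = √280597 - 1*(-355) = √280597 + 355 = 355 + √280597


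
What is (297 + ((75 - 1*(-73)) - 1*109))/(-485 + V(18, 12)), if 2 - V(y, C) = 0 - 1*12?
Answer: -112/157 ≈ -0.71338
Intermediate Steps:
V(y, C) = 14 (V(y, C) = 2 - (0 - 1*12) = 2 - (0 - 12) = 2 - 1*(-12) = 2 + 12 = 14)
(297 + ((75 - 1*(-73)) - 1*109))/(-485 + V(18, 12)) = (297 + ((75 - 1*(-73)) - 1*109))/(-485 + 14) = (297 + ((75 + 73) - 109))/(-471) = (297 + (148 - 109))*(-1/471) = (297 + 39)*(-1/471) = 336*(-1/471) = -112/157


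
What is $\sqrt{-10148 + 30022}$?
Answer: $\sqrt{19874} \approx 140.98$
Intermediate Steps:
$\sqrt{-10148 + 30022} = \sqrt{19874}$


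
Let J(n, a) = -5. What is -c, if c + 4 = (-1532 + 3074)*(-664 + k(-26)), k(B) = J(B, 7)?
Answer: 1031602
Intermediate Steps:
k(B) = -5
c = -1031602 (c = -4 + (-1532 + 3074)*(-664 - 5) = -4 + 1542*(-669) = -4 - 1031598 = -1031602)
-c = -1*(-1031602) = 1031602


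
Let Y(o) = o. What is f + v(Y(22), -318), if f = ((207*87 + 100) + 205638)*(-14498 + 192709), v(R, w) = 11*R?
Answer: 39874176859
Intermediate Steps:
f = 39874176617 (f = ((18009 + 100) + 205638)*178211 = (18109 + 205638)*178211 = 223747*178211 = 39874176617)
f + v(Y(22), -318) = 39874176617 + 11*22 = 39874176617 + 242 = 39874176859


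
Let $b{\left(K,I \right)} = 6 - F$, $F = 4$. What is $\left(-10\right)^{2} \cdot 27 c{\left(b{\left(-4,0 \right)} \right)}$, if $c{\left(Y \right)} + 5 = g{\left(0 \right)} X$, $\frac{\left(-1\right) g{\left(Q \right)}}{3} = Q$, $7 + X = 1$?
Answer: $-13500$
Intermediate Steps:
$X = -6$ ($X = -7 + 1 = -6$)
$g{\left(Q \right)} = - 3 Q$
$b{\left(K,I \right)} = 2$ ($b{\left(K,I \right)} = 6 - 4 = 2$)
$c{\left(Y \right)} = -5$ ($c{\left(Y \right)} = -5 + \left(-3\right) 0 \left(-6\right) = -5 + 0 \left(-6\right) = -5 + 0 = -5$)
$\left(-10\right)^{2} \cdot 27 c{\left(b{\left(-4,0 \right)} \right)} = \left(-10\right)^{2} \cdot 27 \left(-5\right) = 100 \cdot 27 \left(-5\right) = 2700 \left(-5\right) = -13500$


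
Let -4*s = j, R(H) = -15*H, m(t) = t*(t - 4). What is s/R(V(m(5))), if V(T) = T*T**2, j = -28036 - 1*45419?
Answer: -4897/500 ≈ -9.7940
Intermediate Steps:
m(t) = t*(-4 + t)
j = -73455 (j = -28036 - 45419 = -73455)
V(T) = T**3
s = 73455/4 (s = -1/4*(-73455) = 73455/4 ≈ 18364.)
s/R(V(m(5))) = 73455/(4*((-15*125*(-4 + 5)**3))) = 73455/(4*((-15*(5*1)**3))) = 73455/(4*((-15*5**3))) = 73455/(4*((-15*125))) = (73455/4)/(-1875) = (73455/4)*(-1/1875) = -4897/500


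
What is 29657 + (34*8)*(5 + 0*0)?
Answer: 31017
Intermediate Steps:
29657 + (34*8)*(5 + 0*0) = 29657 + 272*(5 + 0) = 29657 + 272*5 = 29657 + 1360 = 31017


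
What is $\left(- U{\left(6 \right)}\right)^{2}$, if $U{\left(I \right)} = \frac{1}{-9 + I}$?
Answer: $\frac{1}{9} \approx 0.11111$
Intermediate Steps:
$\left(- U{\left(6 \right)}\right)^{2} = \left(- \frac{1}{-9 + 6}\right)^{2} = \left(- \frac{1}{-3}\right)^{2} = \left(\left(-1\right) \left(- \frac{1}{3}\right)\right)^{2} = \left(\frac{1}{3}\right)^{2} = \frac{1}{9}$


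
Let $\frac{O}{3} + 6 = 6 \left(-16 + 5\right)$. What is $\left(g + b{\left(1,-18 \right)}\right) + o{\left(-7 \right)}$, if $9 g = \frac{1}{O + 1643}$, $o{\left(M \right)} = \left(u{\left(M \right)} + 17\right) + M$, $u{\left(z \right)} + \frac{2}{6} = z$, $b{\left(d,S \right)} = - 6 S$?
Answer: $\frac{1421293}{12843} \approx 110.67$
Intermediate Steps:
$O = -216$ ($O = -18 + 3 \cdot 6 \left(-16 + 5\right) = -18 + 3 \cdot 6 \left(-11\right) = -18 + 3 \left(-66\right) = -18 - 198 = -216$)
$u{\left(z \right)} = - \frac{1}{3} + z$
$o{\left(M \right)} = \frac{50}{3} + 2 M$ ($o{\left(M \right)} = \left(\left(- \frac{1}{3} + M\right) + 17\right) + M = \left(\frac{50}{3} + M\right) + M = \frac{50}{3} + 2 M$)
$g = \frac{1}{12843}$ ($g = \frac{1}{9 \left(-216 + 1643\right)} = \frac{1}{9 \cdot 1427} = \frac{1}{9} \cdot \frac{1}{1427} = \frac{1}{12843} \approx 7.7863 \cdot 10^{-5}$)
$\left(g + b{\left(1,-18 \right)}\right) + o{\left(-7 \right)} = \left(\frac{1}{12843} - -108\right) + \left(\frac{50}{3} + 2 \left(-7\right)\right) = \left(\frac{1}{12843} + 108\right) + \left(\frac{50}{3} - 14\right) = \frac{1387045}{12843} + \frac{8}{3} = \frac{1421293}{12843}$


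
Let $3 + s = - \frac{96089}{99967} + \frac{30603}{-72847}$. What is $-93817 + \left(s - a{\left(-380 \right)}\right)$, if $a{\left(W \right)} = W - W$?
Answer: $- \frac{97605010628952}{1040328007} \approx -93821.0$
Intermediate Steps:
$a{\left(W \right)} = 0$
$s = - \frac{4557996233}{1040328007}$ ($s = -3 + \left(- \frac{96089}{99967} + \frac{30603}{-72847}\right) = -3 + \left(\left(-96089\right) \frac{1}{99967} + 30603 \left(- \frac{1}{72847}\right)\right) = -3 - \frac{1437012212}{1040328007} = - \frac{4557996233}{1040328007} \approx -4.3813$)
$-93817 + \left(s - a{\left(-380 \right)}\right) = -93817 - \frac{4557996233}{1040328007} = - \frac{97605010628952}{1040328007}$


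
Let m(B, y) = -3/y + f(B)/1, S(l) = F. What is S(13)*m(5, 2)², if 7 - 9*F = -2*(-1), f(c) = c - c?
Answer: 5/4 ≈ 1.2500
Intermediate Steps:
f(c) = 0
F = 5/9 (F = 7/9 - (-2)*(-1)/9 = 7/9 - ⅑*2 = 7/9 - 2/9 = 5/9 ≈ 0.55556)
S(l) = 5/9
m(B, y) = -3/y (m(B, y) = -3/y + 0/1 = -3/y + 0*1 = -3/y + 0 = -3/y)
S(13)*m(5, 2)² = 5*(-3/2)²/9 = (5/9)*(9/4) = 5/4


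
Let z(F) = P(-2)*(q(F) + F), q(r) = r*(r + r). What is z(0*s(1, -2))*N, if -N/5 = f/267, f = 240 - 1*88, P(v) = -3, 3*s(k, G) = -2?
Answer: 0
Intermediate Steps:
s(k, G) = -⅔ (s(k, G) = (⅓)*(-2) = -⅔)
f = 152 (f = 240 - 88 = 152)
q(r) = 2*r² (q(r) = r*(2*r) = 2*r²)
z(F) = -6*F² - 3*F (z(F) = -3*(2*F² + F) = -3*(F + 2*F²) = -6*F² - 3*F)
N = -760/267 ≈ -2.8464
z(0*s(1, -2))*N = (3*(0*(-⅔))*(-1 - 0*(-2)/3))*(-760/267) = (3*0*(-1 - 2*0))*(-760/267) = (3*0*(-1 + 0))*(-760/267) = (3*0*(-1))*(-760/267) = 0*(-760/267) = 0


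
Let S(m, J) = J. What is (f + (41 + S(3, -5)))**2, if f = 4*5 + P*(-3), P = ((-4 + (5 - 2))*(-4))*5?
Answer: 16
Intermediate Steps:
P = 20 (P = ((-4 + 3)*(-4))*5 = -1*(-4)*5 = 4*5 = 20)
f = -40 (f = 4*5 + 20*(-3) = 20 - 60 = -40)
(f + (41 + S(3, -5)))**2 = (-40 + (41 - 5))**2 = (-40 + 36)**2 = (-4)**2 = 16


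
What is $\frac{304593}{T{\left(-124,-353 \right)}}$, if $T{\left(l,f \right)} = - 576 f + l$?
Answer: $\frac{304593}{203204} \approx 1.499$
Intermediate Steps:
$T{\left(l,f \right)} = l - 576 f$
$\frac{304593}{T{\left(-124,-353 \right)}} = \frac{304593}{-124 - -203328} = \frac{304593}{-124 + 203328} = \frac{304593}{203204}$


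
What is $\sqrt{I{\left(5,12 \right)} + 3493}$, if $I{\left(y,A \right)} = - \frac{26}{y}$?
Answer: $\frac{\sqrt{87195}}{5} \approx 59.058$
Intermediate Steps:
$\sqrt{I{\left(5,12 \right)} + 3493} = \sqrt{- \frac{26}{5} + 3493} = \sqrt{\frac{17439}{5}} = \frac{\sqrt{87195}}{5}$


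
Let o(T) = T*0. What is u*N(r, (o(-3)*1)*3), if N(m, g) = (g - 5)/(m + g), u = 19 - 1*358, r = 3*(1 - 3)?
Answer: -565/2 ≈ -282.50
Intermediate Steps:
o(T) = 0
r = -6 (r = 3*(-2) = -6)
u = -339 (u = 19 - 358 = -339)
N(m, g) = (-5 + g)/(g + m)
u*N(r, (o(-3)*1)*3) = -339*(-5 + (0*1)*3)/((0*1)*3 - 6) = -339*(-5 + 0*3)/(0*3 - 6) = -339*(-5 + 0)/(0 - 6) = -339*(-5)/(-6) = -(-113)*(-5)/2 = -339*⅚ = -565/2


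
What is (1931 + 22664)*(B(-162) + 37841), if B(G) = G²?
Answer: 1576170575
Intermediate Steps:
(1931 + 22664)*(B(-162) + 37841) = (1931 + 22664)*((-162)² + 37841) = 24595*(26244 + 37841) = 24595*64085 = 1576170575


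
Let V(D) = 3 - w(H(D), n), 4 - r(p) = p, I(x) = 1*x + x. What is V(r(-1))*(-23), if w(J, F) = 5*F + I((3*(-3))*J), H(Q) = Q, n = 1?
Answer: -2024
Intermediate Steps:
I(x) = 2*x (I(x) = x + x = 2*x)
w(J, F) = -18*J + 5*F (w(J, F) = 5*F + 2*((3*(-3))*J) = 5*F + 2*(-9*J) = 5*F - 18*J = -18*J + 5*F)
r(p) = 4 - p
V(D) = -2 + 18*D (V(D) = 3 - (-18*D + 5*1) = 3 - (-18*D + 5) = 3 - (5 - 18*D) = 3 + (-5 + 18*D) = -2 + 18*D)
V(r(-1))*(-23) = (-2 + 18*(4 - 1*(-1)))*(-23) = (-2 + 18*(4 + 1))*(-23) = (-2 + 18*5)*(-23) = (-2 + 90)*(-23) = 88*(-23) = -2024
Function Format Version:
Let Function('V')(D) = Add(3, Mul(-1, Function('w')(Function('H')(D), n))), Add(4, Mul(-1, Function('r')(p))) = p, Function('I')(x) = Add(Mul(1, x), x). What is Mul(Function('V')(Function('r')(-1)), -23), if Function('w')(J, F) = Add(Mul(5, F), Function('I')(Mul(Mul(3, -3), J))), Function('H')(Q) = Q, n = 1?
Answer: -2024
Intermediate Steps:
Function('I')(x) = Mul(2, x) (Function('I')(x) = Add(x, x) = Mul(2, x))
Function('w')(J, F) = Add(Mul(-18, J), Mul(5, F)) (Function('w')(J, F) = Add(Mul(5, F), Mul(2, Mul(Mul(3, -3), J))) = Add(Mul(5, F), Mul(2, Mul(-9, J))) = Add(Mul(5, F), Mul(-18, J)) = Add(Mul(-18, J), Mul(5, F)))
Function('r')(p) = Add(4, Mul(-1, p))
Function('V')(D) = Add(-2, Mul(18, D)) (Function('V')(D) = Add(3, Mul(-1, Add(Mul(-18, D), Mul(5, 1)))) = Add(3, Mul(-1, Add(Mul(-18, D), 5))) = Add(3, Mul(-1, Add(5, Mul(-18, D)))) = Add(3, Add(-5, Mul(18, D))) = Add(-2, Mul(18, D)))
Mul(Function('V')(Function('r')(-1)), -23) = Mul(Add(-2, Mul(18, Add(4, Mul(-1, -1)))), -23) = Mul(Add(-2, Mul(18, Add(4, 1))), -23) = Mul(Add(-2, Mul(18, 5)), -23) = Mul(Add(-2, 90), -23) = Mul(88, -23) = -2024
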